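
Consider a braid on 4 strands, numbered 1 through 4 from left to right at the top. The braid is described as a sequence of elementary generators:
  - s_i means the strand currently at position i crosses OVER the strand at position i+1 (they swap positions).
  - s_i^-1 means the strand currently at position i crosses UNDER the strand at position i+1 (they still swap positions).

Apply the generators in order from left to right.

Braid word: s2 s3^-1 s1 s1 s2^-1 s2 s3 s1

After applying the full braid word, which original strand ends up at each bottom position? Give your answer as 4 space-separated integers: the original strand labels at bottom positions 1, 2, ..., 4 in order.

Gen 1 (s2): strand 2 crosses over strand 3. Perm now: [1 3 2 4]
Gen 2 (s3^-1): strand 2 crosses under strand 4. Perm now: [1 3 4 2]
Gen 3 (s1): strand 1 crosses over strand 3. Perm now: [3 1 4 2]
Gen 4 (s1): strand 3 crosses over strand 1. Perm now: [1 3 4 2]
Gen 5 (s2^-1): strand 3 crosses under strand 4. Perm now: [1 4 3 2]
Gen 6 (s2): strand 4 crosses over strand 3. Perm now: [1 3 4 2]
Gen 7 (s3): strand 4 crosses over strand 2. Perm now: [1 3 2 4]
Gen 8 (s1): strand 1 crosses over strand 3. Perm now: [3 1 2 4]

Answer: 3 1 2 4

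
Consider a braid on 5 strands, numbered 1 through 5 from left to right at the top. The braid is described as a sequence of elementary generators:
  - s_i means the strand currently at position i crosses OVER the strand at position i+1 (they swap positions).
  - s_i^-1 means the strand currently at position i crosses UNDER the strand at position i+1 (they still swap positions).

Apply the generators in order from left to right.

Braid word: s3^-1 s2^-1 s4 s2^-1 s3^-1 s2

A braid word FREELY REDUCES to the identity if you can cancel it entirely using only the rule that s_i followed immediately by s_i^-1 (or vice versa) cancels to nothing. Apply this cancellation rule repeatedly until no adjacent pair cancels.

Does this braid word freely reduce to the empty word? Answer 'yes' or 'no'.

Answer: no

Derivation:
Gen 1 (s3^-1): push. Stack: [s3^-1]
Gen 2 (s2^-1): push. Stack: [s3^-1 s2^-1]
Gen 3 (s4): push. Stack: [s3^-1 s2^-1 s4]
Gen 4 (s2^-1): push. Stack: [s3^-1 s2^-1 s4 s2^-1]
Gen 5 (s3^-1): push. Stack: [s3^-1 s2^-1 s4 s2^-1 s3^-1]
Gen 6 (s2): push. Stack: [s3^-1 s2^-1 s4 s2^-1 s3^-1 s2]
Reduced word: s3^-1 s2^-1 s4 s2^-1 s3^-1 s2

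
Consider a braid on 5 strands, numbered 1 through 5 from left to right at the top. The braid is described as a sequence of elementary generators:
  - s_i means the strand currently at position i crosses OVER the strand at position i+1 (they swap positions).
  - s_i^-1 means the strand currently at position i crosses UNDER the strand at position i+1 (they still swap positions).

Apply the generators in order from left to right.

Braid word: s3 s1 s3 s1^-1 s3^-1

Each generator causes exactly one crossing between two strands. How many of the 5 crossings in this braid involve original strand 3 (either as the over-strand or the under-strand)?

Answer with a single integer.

Answer: 3

Derivation:
Gen 1: crossing 3x4. Involves strand 3? yes. Count so far: 1
Gen 2: crossing 1x2. Involves strand 3? no. Count so far: 1
Gen 3: crossing 4x3. Involves strand 3? yes. Count so far: 2
Gen 4: crossing 2x1. Involves strand 3? no. Count so far: 2
Gen 5: crossing 3x4. Involves strand 3? yes. Count so far: 3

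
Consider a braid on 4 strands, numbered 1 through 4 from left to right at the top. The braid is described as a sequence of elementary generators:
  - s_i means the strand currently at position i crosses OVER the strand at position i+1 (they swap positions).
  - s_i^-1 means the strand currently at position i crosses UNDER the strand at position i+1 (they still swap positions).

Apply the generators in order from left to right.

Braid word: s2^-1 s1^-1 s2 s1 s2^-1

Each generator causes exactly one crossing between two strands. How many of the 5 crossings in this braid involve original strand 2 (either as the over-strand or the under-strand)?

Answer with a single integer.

Answer: 3

Derivation:
Gen 1: crossing 2x3. Involves strand 2? yes. Count so far: 1
Gen 2: crossing 1x3. Involves strand 2? no. Count so far: 1
Gen 3: crossing 1x2. Involves strand 2? yes. Count so far: 2
Gen 4: crossing 3x2. Involves strand 2? yes. Count so far: 3
Gen 5: crossing 3x1. Involves strand 2? no. Count so far: 3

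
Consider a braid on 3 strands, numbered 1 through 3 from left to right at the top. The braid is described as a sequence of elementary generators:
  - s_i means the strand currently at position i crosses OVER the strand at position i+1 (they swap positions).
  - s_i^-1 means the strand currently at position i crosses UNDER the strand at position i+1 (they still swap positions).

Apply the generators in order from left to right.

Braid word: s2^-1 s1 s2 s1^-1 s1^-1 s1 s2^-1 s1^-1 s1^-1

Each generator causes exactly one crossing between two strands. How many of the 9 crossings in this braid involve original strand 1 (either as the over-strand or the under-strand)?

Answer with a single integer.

Answer: 5

Derivation:
Gen 1: crossing 2x3. Involves strand 1? no. Count so far: 0
Gen 2: crossing 1x3. Involves strand 1? yes. Count so far: 1
Gen 3: crossing 1x2. Involves strand 1? yes. Count so far: 2
Gen 4: crossing 3x2. Involves strand 1? no. Count so far: 2
Gen 5: crossing 2x3. Involves strand 1? no. Count so far: 2
Gen 6: crossing 3x2. Involves strand 1? no. Count so far: 2
Gen 7: crossing 3x1. Involves strand 1? yes. Count so far: 3
Gen 8: crossing 2x1. Involves strand 1? yes. Count so far: 4
Gen 9: crossing 1x2. Involves strand 1? yes. Count so far: 5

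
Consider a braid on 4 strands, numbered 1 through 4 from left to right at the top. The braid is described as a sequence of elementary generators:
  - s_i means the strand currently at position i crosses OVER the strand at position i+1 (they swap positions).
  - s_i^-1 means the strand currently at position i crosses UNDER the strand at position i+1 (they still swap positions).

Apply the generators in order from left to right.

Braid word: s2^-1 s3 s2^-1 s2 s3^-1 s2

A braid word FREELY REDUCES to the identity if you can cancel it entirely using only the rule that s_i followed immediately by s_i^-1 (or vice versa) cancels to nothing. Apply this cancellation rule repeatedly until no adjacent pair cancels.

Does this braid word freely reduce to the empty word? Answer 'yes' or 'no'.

Answer: yes

Derivation:
Gen 1 (s2^-1): push. Stack: [s2^-1]
Gen 2 (s3): push. Stack: [s2^-1 s3]
Gen 3 (s2^-1): push. Stack: [s2^-1 s3 s2^-1]
Gen 4 (s2): cancels prior s2^-1. Stack: [s2^-1 s3]
Gen 5 (s3^-1): cancels prior s3. Stack: [s2^-1]
Gen 6 (s2): cancels prior s2^-1. Stack: []
Reduced word: (empty)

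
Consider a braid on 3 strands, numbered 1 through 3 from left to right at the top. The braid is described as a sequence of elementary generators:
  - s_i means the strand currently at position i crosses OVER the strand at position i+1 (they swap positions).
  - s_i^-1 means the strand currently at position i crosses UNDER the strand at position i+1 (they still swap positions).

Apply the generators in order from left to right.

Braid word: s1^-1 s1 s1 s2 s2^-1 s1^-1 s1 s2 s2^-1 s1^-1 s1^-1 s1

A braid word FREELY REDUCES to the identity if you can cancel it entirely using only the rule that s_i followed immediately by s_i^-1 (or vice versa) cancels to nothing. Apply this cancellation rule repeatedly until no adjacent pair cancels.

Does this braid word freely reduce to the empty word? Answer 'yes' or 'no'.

Answer: yes

Derivation:
Gen 1 (s1^-1): push. Stack: [s1^-1]
Gen 2 (s1): cancels prior s1^-1. Stack: []
Gen 3 (s1): push. Stack: [s1]
Gen 4 (s2): push. Stack: [s1 s2]
Gen 5 (s2^-1): cancels prior s2. Stack: [s1]
Gen 6 (s1^-1): cancels prior s1. Stack: []
Gen 7 (s1): push. Stack: [s1]
Gen 8 (s2): push. Stack: [s1 s2]
Gen 9 (s2^-1): cancels prior s2. Stack: [s1]
Gen 10 (s1^-1): cancels prior s1. Stack: []
Gen 11 (s1^-1): push. Stack: [s1^-1]
Gen 12 (s1): cancels prior s1^-1. Stack: []
Reduced word: (empty)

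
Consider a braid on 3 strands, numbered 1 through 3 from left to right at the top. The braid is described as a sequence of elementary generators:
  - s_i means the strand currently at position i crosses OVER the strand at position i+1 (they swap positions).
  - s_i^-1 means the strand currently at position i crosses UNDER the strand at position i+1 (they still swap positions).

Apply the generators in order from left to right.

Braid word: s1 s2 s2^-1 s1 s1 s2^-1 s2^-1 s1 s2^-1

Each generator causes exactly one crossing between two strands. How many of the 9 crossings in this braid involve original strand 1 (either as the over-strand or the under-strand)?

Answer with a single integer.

Answer: 8

Derivation:
Gen 1: crossing 1x2. Involves strand 1? yes. Count so far: 1
Gen 2: crossing 1x3. Involves strand 1? yes. Count so far: 2
Gen 3: crossing 3x1. Involves strand 1? yes. Count so far: 3
Gen 4: crossing 2x1. Involves strand 1? yes. Count so far: 4
Gen 5: crossing 1x2. Involves strand 1? yes. Count so far: 5
Gen 6: crossing 1x3. Involves strand 1? yes. Count so far: 6
Gen 7: crossing 3x1. Involves strand 1? yes. Count so far: 7
Gen 8: crossing 2x1. Involves strand 1? yes. Count so far: 8
Gen 9: crossing 2x3. Involves strand 1? no. Count so far: 8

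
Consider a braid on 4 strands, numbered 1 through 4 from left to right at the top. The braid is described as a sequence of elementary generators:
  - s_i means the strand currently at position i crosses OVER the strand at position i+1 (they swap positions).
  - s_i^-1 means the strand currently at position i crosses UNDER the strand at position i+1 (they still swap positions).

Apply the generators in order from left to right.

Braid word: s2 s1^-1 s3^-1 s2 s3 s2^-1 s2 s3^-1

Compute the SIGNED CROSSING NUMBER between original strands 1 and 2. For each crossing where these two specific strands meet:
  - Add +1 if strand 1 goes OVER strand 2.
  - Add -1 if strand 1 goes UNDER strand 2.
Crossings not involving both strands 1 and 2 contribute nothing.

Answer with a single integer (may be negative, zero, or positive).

Answer: 2

Derivation:
Gen 1: crossing 2x3. Both 1&2? no. Sum: 0
Gen 2: crossing 1x3. Both 1&2? no. Sum: 0
Gen 3: crossing 2x4. Both 1&2? no. Sum: 0
Gen 4: crossing 1x4. Both 1&2? no. Sum: 0
Gen 5: 1 over 2. Both 1&2? yes. Contrib: +1. Sum: 1
Gen 6: crossing 4x2. Both 1&2? no. Sum: 1
Gen 7: crossing 2x4. Both 1&2? no. Sum: 1
Gen 8: 2 under 1. Both 1&2? yes. Contrib: +1. Sum: 2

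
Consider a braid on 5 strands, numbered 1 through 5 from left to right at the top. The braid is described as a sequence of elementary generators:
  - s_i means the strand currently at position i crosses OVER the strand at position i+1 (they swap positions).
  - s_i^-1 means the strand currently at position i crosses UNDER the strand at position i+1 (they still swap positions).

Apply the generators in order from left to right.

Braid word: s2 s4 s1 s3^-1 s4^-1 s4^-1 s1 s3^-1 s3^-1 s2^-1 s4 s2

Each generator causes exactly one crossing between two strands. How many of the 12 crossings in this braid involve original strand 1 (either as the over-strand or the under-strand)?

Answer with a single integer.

Gen 1: crossing 2x3. Involves strand 1? no. Count so far: 0
Gen 2: crossing 4x5. Involves strand 1? no. Count so far: 0
Gen 3: crossing 1x3. Involves strand 1? yes. Count so far: 1
Gen 4: crossing 2x5. Involves strand 1? no. Count so far: 1
Gen 5: crossing 2x4. Involves strand 1? no. Count so far: 1
Gen 6: crossing 4x2. Involves strand 1? no. Count so far: 1
Gen 7: crossing 3x1. Involves strand 1? yes. Count so far: 2
Gen 8: crossing 5x2. Involves strand 1? no. Count so far: 2
Gen 9: crossing 2x5. Involves strand 1? no. Count so far: 2
Gen 10: crossing 3x5. Involves strand 1? no. Count so far: 2
Gen 11: crossing 2x4. Involves strand 1? no. Count so far: 2
Gen 12: crossing 5x3. Involves strand 1? no. Count so far: 2

Answer: 2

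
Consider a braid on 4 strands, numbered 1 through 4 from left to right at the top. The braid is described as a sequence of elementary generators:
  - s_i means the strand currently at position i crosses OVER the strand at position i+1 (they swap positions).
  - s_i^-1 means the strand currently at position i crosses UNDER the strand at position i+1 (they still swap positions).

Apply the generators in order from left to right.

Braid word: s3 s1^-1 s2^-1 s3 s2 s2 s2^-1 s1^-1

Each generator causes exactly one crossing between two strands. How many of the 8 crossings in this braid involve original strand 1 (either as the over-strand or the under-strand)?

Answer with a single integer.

Gen 1: crossing 3x4. Involves strand 1? no. Count so far: 0
Gen 2: crossing 1x2. Involves strand 1? yes. Count so far: 1
Gen 3: crossing 1x4. Involves strand 1? yes. Count so far: 2
Gen 4: crossing 1x3. Involves strand 1? yes. Count so far: 3
Gen 5: crossing 4x3. Involves strand 1? no. Count so far: 3
Gen 6: crossing 3x4. Involves strand 1? no. Count so far: 3
Gen 7: crossing 4x3. Involves strand 1? no. Count so far: 3
Gen 8: crossing 2x3. Involves strand 1? no. Count so far: 3

Answer: 3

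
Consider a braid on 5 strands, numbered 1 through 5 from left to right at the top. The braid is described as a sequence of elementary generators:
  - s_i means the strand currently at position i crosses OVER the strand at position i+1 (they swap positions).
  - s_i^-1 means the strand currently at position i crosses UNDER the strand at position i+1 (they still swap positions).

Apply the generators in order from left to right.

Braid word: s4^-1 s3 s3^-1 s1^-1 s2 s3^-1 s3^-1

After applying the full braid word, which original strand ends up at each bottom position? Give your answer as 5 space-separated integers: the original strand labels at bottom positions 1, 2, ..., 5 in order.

Gen 1 (s4^-1): strand 4 crosses under strand 5. Perm now: [1 2 3 5 4]
Gen 2 (s3): strand 3 crosses over strand 5. Perm now: [1 2 5 3 4]
Gen 3 (s3^-1): strand 5 crosses under strand 3. Perm now: [1 2 3 5 4]
Gen 4 (s1^-1): strand 1 crosses under strand 2. Perm now: [2 1 3 5 4]
Gen 5 (s2): strand 1 crosses over strand 3. Perm now: [2 3 1 5 4]
Gen 6 (s3^-1): strand 1 crosses under strand 5. Perm now: [2 3 5 1 4]
Gen 7 (s3^-1): strand 5 crosses under strand 1. Perm now: [2 3 1 5 4]

Answer: 2 3 1 5 4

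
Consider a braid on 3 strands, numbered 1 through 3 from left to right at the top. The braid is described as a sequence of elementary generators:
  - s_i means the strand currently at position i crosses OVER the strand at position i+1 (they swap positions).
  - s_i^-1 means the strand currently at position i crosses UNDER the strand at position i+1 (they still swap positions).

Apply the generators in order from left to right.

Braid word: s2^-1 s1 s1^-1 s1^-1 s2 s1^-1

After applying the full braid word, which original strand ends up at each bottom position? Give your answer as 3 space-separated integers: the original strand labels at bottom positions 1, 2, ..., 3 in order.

Gen 1 (s2^-1): strand 2 crosses under strand 3. Perm now: [1 3 2]
Gen 2 (s1): strand 1 crosses over strand 3. Perm now: [3 1 2]
Gen 3 (s1^-1): strand 3 crosses under strand 1. Perm now: [1 3 2]
Gen 4 (s1^-1): strand 1 crosses under strand 3. Perm now: [3 1 2]
Gen 5 (s2): strand 1 crosses over strand 2. Perm now: [3 2 1]
Gen 6 (s1^-1): strand 3 crosses under strand 2. Perm now: [2 3 1]

Answer: 2 3 1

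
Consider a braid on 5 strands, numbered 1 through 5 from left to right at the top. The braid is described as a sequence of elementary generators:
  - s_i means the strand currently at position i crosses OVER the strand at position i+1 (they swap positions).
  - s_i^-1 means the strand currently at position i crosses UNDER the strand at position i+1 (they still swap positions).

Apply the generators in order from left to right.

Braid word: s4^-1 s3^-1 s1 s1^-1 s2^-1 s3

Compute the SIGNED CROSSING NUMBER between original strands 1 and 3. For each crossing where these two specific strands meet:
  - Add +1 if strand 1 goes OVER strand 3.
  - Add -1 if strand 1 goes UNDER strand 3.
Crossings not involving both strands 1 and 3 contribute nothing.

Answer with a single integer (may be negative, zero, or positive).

Answer: 0

Derivation:
Gen 1: crossing 4x5. Both 1&3? no. Sum: 0
Gen 2: crossing 3x5. Both 1&3? no. Sum: 0
Gen 3: crossing 1x2. Both 1&3? no. Sum: 0
Gen 4: crossing 2x1. Both 1&3? no. Sum: 0
Gen 5: crossing 2x5. Both 1&3? no. Sum: 0
Gen 6: crossing 2x3. Both 1&3? no. Sum: 0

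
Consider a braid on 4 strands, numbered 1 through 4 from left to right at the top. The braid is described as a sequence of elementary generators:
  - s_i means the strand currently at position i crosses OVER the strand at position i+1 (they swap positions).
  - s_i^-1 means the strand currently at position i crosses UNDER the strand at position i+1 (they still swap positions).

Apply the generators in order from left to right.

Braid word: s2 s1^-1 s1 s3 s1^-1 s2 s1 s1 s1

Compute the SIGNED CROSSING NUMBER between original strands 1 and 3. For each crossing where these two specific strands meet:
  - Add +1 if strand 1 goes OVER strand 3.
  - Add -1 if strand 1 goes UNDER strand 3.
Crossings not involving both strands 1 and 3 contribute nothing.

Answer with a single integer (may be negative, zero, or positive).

Gen 1: crossing 2x3. Both 1&3? no. Sum: 0
Gen 2: 1 under 3. Both 1&3? yes. Contrib: -1. Sum: -1
Gen 3: 3 over 1. Both 1&3? yes. Contrib: -1. Sum: -2
Gen 4: crossing 2x4. Both 1&3? no. Sum: -2
Gen 5: 1 under 3. Both 1&3? yes. Contrib: -1. Sum: -3
Gen 6: crossing 1x4. Both 1&3? no. Sum: -3
Gen 7: crossing 3x4. Both 1&3? no. Sum: -3
Gen 8: crossing 4x3. Both 1&3? no. Sum: -3
Gen 9: crossing 3x4. Both 1&3? no. Sum: -3

Answer: -3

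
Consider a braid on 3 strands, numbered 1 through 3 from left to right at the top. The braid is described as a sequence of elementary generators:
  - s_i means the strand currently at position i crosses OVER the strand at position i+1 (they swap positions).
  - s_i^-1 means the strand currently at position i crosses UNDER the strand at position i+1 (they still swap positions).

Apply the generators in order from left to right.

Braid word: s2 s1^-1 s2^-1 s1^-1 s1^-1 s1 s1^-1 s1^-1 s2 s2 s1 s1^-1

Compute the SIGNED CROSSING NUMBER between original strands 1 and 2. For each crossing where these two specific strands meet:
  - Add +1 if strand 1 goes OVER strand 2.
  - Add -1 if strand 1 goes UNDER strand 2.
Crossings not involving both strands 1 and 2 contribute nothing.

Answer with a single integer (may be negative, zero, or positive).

Answer: -1

Derivation:
Gen 1: crossing 2x3. Both 1&2? no. Sum: 0
Gen 2: crossing 1x3. Both 1&2? no. Sum: 0
Gen 3: 1 under 2. Both 1&2? yes. Contrib: -1. Sum: -1
Gen 4: crossing 3x2. Both 1&2? no. Sum: -1
Gen 5: crossing 2x3. Both 1&2? no. Sum: -1
Gen 6: crossing 3x2. Both 1&2? no. Sum: -1
Gen 7: crossing 2x3. Both 1&2? no. Sum: -1
Gen 8: crossing 3x2. Both 1&2? no. Sum: -1
Gen 9: crossing 3x1. Both 1&2? no. Sum: -1
Gen 10: crossing 1x3. Both 1&2? no. Sum: -1
Gen 11: crossing 2x3. Both 1&2? no. Sum: -1
Gen 12: crossing 3x2. Both 1&2? no. Sum: -1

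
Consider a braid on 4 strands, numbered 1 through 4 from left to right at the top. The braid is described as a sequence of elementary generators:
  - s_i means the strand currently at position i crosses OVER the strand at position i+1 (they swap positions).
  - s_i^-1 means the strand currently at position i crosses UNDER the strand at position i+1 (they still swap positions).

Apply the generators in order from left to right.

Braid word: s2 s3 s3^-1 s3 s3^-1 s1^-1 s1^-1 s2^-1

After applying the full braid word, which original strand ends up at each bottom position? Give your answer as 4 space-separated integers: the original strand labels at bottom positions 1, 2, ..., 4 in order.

Answer: 1 2 3 4

Derivation:
Gen 1 (s2): strand 2 crosses over strand 3. Perm now: [1 3 2 4]
Gen 2 (s3): strand 2 crosses over strand 4. Perm now: [1 3 4 2]
Gen 3 (s3^-1): strand 4 crosses under strand 2. Perm now: [1 3 2 4]
Gen 4 (s3): strand 2 crosses over strand 4. Perm now: [1 3 4 2]
Gen 5 (s3^-1): strand 4 crosses under strand 2. Perm now: [1 3 2 4]
Gen 6 (s1^-1): strand 1 crosses under strand 3. Perm now: [3 1 2 4]
Gen 7 (s1^-1): strand 3 crosses under strand 1. Perm now: [1 3 2 4]
Gen 8 (s2^-1): strand 3 crosses under strand 2. Perm now: [1 2 3 4]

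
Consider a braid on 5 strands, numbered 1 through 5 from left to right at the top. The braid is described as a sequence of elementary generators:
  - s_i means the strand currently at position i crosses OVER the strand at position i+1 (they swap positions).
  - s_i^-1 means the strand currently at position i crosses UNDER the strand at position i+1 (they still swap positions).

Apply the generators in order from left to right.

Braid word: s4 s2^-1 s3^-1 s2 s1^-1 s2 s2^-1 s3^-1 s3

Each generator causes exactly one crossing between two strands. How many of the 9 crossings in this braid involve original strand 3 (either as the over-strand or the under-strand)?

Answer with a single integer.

Answer: 6

Derivation:
Gen 1: crossing 4x5. Involves strand 3? no. Count so far: 0
Gen 2: crossing 2x3. Involves strand 3? yes. Count so far: 1
Gen 3: crossing 2x5. Involves strand 3? no. Count so far: 1
Gen 4: crossing 3x5. Involves strand 3? yes. Count so far: 2
Gen 5: crossing 1x5. Involves strand 3? no. Count so far: 2
Gen 6: crossing 1x3. Involves strand 3? yes. Count so far: 3
Gen 7: crossing 3x1. Involves strand 3? yes. Count so far: 4
Gen 8: crossing 3x2. Involves strand 3? yes. Count so far: 5
Gen 9: crossing 2x3. Involves strand 3? yes. Count so far: 6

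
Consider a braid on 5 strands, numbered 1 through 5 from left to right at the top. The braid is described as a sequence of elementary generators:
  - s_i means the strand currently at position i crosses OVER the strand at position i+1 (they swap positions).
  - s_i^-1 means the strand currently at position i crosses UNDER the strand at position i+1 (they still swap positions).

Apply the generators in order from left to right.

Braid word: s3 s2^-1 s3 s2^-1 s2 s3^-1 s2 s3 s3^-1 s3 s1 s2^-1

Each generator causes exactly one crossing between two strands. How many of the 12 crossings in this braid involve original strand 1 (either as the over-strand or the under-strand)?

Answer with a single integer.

Gen 1: crossing 3x4. Involves strand 1? no. Count so far: 0
Gen 2: crossing 2x4. Involves strand 1? no. Count so far: 0
Gen 3: crossing 2x3. Involves strand 1? no. Count so far: 0
Gen 4: crossing 4x3. Involves strand 1? no. Count so far: 0
Gen 5: crossing 3x4. Involves strand 1? no. Count so far: 0
Gen 6: crossing 3x2. Involves strand 1? no. Count so far: 0
Gen 7: crossing 4x2. Involves strand 1? no. Count so far: 0
Gen 8: crossing 4x3. Involves strand 1? no. Count so far: 0
Gen 9: crossing 3x4. Involves strand 1? no. Count so far: 0
Gen 10: crossing 4x3. Involves strand 1? no. Count so far: 0
Gen 11: crossing 1x2. Involves strand 1? yes. Count so far: 1
Gen 12: crossing 1x3. Involves strand 1? yes. Count so far: 2

Answer: 2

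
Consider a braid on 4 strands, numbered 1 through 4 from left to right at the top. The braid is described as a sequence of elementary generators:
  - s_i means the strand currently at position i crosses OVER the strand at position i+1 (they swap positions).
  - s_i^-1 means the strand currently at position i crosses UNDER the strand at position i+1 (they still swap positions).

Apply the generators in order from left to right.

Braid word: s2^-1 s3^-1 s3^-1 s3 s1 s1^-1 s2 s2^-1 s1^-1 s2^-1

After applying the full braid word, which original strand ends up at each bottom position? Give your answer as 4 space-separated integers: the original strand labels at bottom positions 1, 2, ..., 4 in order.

Answer: 3 4 1 2

Derivation:
Gen 1 (s2^-1): strand 2 crosses under strand 3. Perm now: [1 3 2 4]
Gen 2 (s3^-1): strand 2 crosses under strand 4. Perm now: [1 3 4 2]
Gen 3 (s3^-1): strand 4 crosses under strand 2. Perm now: [1 3 2 4]
Gen 4 (s3): strand 2 crosses over strand 4. Perm now: [1 3 4 2]
Gen 5 (s1): strand 1 crosses over strand 3. Perm now: [3 1 4 2]
Gen 6 (s1^-1): strand 3 crosses under strand 1. Perm now: [1 3 4 2]
Gen 7 (s2): strand 3 crosses over strand 4. Perm now: [1 4 3 2]
Gen 8 (s2^-1): strand 4 crosses under strand 3. Perm now: [1 3 4 2]
Gen 9 (s1^-1): strand 1 crosses under strand 3. Perm now: [3 1 4 2]
Gen 10 (s2^-1): strand 1 crosses under strand 4. Perm now: [3 4 1 2]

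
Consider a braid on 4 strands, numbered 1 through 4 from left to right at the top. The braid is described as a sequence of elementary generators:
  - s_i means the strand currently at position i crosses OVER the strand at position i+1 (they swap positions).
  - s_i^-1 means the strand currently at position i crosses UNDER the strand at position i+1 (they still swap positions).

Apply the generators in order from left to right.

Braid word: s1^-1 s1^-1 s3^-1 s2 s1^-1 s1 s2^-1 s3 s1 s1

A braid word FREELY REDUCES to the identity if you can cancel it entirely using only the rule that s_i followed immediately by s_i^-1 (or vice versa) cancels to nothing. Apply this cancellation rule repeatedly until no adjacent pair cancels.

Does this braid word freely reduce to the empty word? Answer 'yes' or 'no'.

Answer: yes

Derivation:
Gen 1 (s1^-1): push. Stack: [s1^-1]
Gen 2 (s1^-1): push. Stack: [s1^-1 s1^-1]
Gen 3 (s3^-1): push. Stack: [s1^-1 s1^-1 s3^-1]
Gen 4 (s2): push. Stack: [s1^-1 s1^-1 s3^-1 s2]
Gen 5 (s1^-1): push. Stack: [s1^-1 s1^-1 s3^-1 s2 s1^-1]
Gen 6 (s1): cancels prior s1^-1. Stack: [s1^-1 s1^-1 s3^-1 s2]
Gen 7 (s2^-1): cancels prior s2. Stack: [s1^-1 s1^-1 s3^-1]
Gen 8 (s3): cancels prior s3^-1. Stack: [s1^-1 s1^-1]
Gen 9 (s1): cancels prior s1^-1. Stack: [s1^-1]
Gen 10 (s1): cancels prior s1^-1. Stack: []
Reduced word: (empty)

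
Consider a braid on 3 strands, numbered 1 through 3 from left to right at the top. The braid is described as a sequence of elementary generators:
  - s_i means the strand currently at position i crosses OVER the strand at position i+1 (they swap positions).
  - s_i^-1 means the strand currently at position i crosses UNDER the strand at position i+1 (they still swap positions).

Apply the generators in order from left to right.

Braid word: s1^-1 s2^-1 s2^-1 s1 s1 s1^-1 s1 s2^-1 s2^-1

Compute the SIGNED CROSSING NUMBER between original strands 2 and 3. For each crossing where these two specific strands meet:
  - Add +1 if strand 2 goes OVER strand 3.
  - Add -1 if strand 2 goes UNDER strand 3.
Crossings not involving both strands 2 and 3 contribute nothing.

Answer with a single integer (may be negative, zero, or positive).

Gen 1: crossing 1x2. Both 2&3? no. Sum: 0
Gen 2: crossing 1x3. Both 2&3? no. Sum: 0
Gen 3: crossing 3x1. Both 2&3? no. Sum: 0
Gen 4: crossing 2x1. Both 2&3? no. Sum: 0
Gen 5: crossing 1x2. Both 2&3? no. Sum: 0
Gen 6: crossing 2x1. Both 2&3? no. Sum: 0
Gen 7: crossing 1x2. Both 2&3? no. Sum: 0
Gen 8: crossing 1x3. Both 2&3? no. Sum: 0
Gen 9: crossing 3x1. Both 2&3? no. Sum: 0

Answer: 0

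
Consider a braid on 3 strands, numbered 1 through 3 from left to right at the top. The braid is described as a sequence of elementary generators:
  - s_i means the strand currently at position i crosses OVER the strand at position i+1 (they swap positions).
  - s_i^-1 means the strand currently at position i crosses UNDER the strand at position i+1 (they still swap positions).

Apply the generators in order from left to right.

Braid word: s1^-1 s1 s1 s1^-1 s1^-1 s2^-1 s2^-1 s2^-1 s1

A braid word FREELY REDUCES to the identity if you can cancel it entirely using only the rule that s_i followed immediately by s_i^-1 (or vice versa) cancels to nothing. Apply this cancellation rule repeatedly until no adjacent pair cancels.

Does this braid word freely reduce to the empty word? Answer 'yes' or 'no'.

Gen 1 (s1^-1): push. Stack: [s1^-1]
Gen 2 (s1): cancels prior s1^-1. Stack: []
Gen 3 (s1): push. Stack: [s1]
Gen 4 (s1^-1): cancels prior s1. Stack: []
Gen 5 (s1^-1): push. Stack: [s1^-1]
Gen 6 (s2^-1): push. Stack: [s1^-1 s2^-1]
Gen 7 (s2^-1): push. Stack: [s1^-1 s2^-1 s2^-1]
Gen 8 (s2^-1): push. Stack: [s1^-1 s2^-1 s2^-1 s2^-1]
Gen 9 (s1): push. Stack: [s1^-1 s2^-1 s2^-1 s2^-1 s1]
Reduced word: s1^-1 s2^-1 s2^-1 s2^-1 s1

Answer: no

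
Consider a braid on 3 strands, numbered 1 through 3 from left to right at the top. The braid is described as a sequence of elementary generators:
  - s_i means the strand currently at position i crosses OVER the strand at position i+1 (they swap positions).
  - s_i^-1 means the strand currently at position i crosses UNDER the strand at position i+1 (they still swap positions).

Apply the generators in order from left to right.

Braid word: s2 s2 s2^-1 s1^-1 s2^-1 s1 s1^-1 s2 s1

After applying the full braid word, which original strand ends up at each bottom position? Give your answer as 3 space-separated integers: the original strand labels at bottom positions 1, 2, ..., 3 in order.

Answer: 1 3 2

Derivation:
Gen 1 (s2): strand 2 crosses over strand 3. Perm now: [1 3 2]
Gen 2 (s2): strand 3 crosses over strand 2. Perm now: [1 2 3]
Gen 3 (s2^-1): strand 2 crosses under strand 3. Perm now: [1 3 2]
Gen 4 (s1^-1): strand 1 crosses under strand 3. Perm now: [3 1 2]
Gen 5 (s2^-1): strand 1 crosses under strand 2. Perm now: [3 2 1]
Gen 6 (s1): strand 3 crosses over strand 2. Perm now: [2 3 1]
Gen 7 (s1^-1): strand 2 crosses under strand 3. Perm now: [3 2 1]
Gen 8 (s2): strand 2 crosses over strand 1. Perm now: [3 1 2]
Gen 9 (s1): strand 3 crosses over strand 1. Perm now: [1 3 2]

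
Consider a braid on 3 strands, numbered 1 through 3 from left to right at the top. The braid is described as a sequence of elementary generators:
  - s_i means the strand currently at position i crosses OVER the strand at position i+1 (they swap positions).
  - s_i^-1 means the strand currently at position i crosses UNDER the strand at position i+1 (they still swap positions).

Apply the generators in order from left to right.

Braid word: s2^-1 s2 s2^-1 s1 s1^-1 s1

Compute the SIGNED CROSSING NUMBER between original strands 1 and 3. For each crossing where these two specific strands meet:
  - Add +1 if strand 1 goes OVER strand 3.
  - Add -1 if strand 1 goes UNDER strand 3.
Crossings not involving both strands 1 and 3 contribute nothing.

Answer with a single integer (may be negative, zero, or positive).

Answer: 3

Derivation:
Gen 1: crossing 2x3. Both 1&3? no. Sum: 0
Gen 2: crossing 3x2. Both 1&3? no. Sum: 0
Gen 3: crossing 2x3. Both 1&3? no. Sum: 0
Gen 4: 1 over 3. Both 1&3? yes. Contrib: +1. Sum: 1
Gen 5: 3 under 1. Both 1&3? yes. Contrib: +1. Sum: 2
Gen 6: 1 over 3. Both 1&3? yes. Contrib: +1. Sum: 3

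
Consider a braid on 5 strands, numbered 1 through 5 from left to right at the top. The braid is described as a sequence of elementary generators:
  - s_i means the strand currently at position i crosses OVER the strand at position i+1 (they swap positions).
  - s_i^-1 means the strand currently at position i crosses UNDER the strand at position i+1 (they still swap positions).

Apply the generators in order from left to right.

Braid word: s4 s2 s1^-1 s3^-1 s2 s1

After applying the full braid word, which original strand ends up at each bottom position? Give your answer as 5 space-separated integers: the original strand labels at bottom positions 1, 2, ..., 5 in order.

Answer: 5 3 1 2 4

Derivation:
Gen 1 (s4): strand 4 crosses over strand 5. Perm now: [1 2 3 5 4]
Gen 2 (s2): strand 2 crosses over strand 3. Perm now: [1 3 2 5 4]
Gen 3 (s1^-1): strand 1 crosses under strand 3. Perm now: [3 1 2 5 4]
Gen 4 (s3^-1): strand 2 crosses under strand 5. Perm now: [3 1 5 2 4]
Gen 5 (s2): strand 1 crosses over strand 5. Perm now: [3 5 1 2 4]
Gen 6 (s1): strand 3 crosses over strand 5. Perm now: [5 3 1 2 4]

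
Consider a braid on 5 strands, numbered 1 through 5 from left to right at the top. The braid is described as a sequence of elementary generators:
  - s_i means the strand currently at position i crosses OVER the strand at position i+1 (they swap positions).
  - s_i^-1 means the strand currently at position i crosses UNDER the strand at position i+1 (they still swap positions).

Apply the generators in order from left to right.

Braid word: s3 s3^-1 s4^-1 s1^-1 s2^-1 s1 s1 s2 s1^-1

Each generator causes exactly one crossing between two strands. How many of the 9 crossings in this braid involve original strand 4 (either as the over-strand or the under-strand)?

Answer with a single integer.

Answer: 3

Derivation:
Gen 1: crossing 3x4. Involves strand 4? yes. Count so far: 1
Gen 2: crossing 4x3. Involves strand 4? yes. Count so far: 2
Gen 3: crossing 4x5. Involves strand 4? yes. Count so far: 3
Gen 4: crossing 1x2. Involves strand 4? no. Count so far: 3
Gen 5: crossing 1x3. Involves strand 4? no. Count so far: 3
Gen 6: crossing 2x3. Involves strand 4? no. Count so far: 3
Gen 7: crossing 3x2. Involves strand 4? no. Count so far: 3
Gen 8: crossing 3x1. Involves strand 4? no. Count so far: 3
Gen 9: crossing 2x1. Involves strand 4? no. Count so far: 3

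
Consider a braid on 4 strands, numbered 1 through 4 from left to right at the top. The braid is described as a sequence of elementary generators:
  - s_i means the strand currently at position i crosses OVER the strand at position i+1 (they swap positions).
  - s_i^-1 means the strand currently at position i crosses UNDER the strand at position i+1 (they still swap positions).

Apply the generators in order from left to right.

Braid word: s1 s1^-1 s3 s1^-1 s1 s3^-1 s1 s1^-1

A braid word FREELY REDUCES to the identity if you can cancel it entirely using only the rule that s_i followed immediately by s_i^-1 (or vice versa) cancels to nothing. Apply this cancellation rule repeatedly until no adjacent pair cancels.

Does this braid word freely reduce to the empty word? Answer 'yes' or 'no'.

Gen 1 (s1): push. Stack: [s1]
Gen 2 (s1^-1): cancels prior s1. Stack: []
Gen 3 (s3): push. Stack: [s3]
Gen 4 (s1^-1): push. Stack: [s3 s1^-1]
Gen 5 (s1): cancels prior s1^-1. Stack: [s3]
Gen 6 (s3^-1): cancels prior s3. Stack: []
Gen 7 (s1): push. Stack: [s1]
Gen 8 (s1^-1): cancels prior s1. Stack: []
Reduced word: (empty)

Answer: yes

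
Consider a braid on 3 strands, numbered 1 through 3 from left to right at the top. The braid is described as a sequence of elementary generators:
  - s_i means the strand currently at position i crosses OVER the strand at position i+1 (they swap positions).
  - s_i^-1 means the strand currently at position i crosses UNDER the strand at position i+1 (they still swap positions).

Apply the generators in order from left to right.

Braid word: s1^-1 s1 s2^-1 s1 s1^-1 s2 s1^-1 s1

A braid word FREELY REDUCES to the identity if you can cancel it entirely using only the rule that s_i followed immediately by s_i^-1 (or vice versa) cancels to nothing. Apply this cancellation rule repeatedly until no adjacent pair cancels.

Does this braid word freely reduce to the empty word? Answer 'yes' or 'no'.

Answer: yes

Derivation:
Gen 1 (s1^-1): push. Stack: [s1^-1]
Gen 2 (s1): cancels prior s1^-1. Stack: []
Gen 3 (s2^-1): push. Stack: [s2^-1]
Gen 4 (s1): push. Stack: [s2^-1 s1]
Gen 5 (s1^-1): cancels prior s1. Stack: [s2^-1]
Gen 6 (s2): cancels prior s2^-1. Stack: []
Gen 7 (s1^-1): push. Stack: [s1^-1]
Gen 8 (s1): cancels prior s1^-1. Stack: []
Reduced word: (empty)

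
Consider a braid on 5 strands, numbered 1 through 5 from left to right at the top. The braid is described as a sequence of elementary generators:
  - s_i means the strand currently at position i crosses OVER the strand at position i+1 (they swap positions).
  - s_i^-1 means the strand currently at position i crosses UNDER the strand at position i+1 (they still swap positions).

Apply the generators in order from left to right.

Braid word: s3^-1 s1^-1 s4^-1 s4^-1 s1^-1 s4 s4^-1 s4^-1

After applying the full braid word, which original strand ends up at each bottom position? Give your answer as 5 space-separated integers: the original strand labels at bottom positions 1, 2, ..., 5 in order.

Answer: 1 2 4 5 3

Derivation:
Gen 1 (s3^-1): strand 3 crosses under strand 4. Perm now: [1 2 4 3 5]
Gen 2 (s1^-1): strand 1 crosses under strand 2. Perm now: [2 1 4 3 5]
Gen 3 (s4^-1): strand 3 crosses under strand 5. Perm now: [2 1 4 5 3]
Gen 4 (s4^-1): strand 5 crosses under strand 3. Perm now: [2 1 4 3 5]
Gen 5 (s1^-1): strand 2 crosses under strand 1. Perm now: [1 2 4 3 5]
Gen 6 (s4): strand 3 crosses over strand 5. Perm now: [1 2 4 5 3]
Gen 7 (s4^-1): strand 5 crosses under strand 3. Perm now: [1 2 4 3 5]
Gen 8 (s4^-1): strand 3 crosses under strand 5. Perm now: [1 2 4 5 3]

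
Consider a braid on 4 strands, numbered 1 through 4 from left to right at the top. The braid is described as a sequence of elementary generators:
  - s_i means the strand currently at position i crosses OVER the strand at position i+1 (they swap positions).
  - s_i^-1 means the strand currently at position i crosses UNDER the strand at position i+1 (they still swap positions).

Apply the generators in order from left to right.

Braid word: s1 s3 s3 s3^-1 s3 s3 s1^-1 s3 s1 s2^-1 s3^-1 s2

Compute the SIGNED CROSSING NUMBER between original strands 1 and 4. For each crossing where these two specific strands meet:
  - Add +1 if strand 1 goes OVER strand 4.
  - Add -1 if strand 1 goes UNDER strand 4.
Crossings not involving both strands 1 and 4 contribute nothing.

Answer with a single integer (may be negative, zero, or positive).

Gen 1: crossing 1x2. Both 1&4? no. Sum: 0
Gen 2: crossing 3x4. Both 1&4? no. Sum: 0
Gen 3: crossing 4x3. Both 1&4? no. Sum: 0
Gen 4: crossing 3x4. Both 1&4? no. Sum: 0
Gen 5: crossing 4x3. Both 1&4? no. Sum: 0
Gen 6: crossing 3x4. Both 1&4? no. Sum: 0
Gen 7: crossing 2x1. Both 1&4? no. Sum: 0
Gen 8: crossing 4x3. Both 1&4? no. Sum: 0
Gen 9: crossing 1x2. Both 1&4? no. Sum: 0
Gen 10: crossing 1x3. Both 1&4? no. Sum: 0
Gen 11: 1 under 4. Both 1&4? yes. Contrib: -1. Sum: -1
Gen 12: crossing 3x4. Both 1&4? no. Sum: -1

Answer: -1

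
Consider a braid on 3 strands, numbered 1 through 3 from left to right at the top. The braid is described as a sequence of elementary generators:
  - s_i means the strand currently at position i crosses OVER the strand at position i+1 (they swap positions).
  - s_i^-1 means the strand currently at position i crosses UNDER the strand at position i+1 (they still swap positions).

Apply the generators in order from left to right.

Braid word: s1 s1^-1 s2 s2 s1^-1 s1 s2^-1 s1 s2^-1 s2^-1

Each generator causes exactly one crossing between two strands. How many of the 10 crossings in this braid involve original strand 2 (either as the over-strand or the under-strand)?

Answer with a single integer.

Gen 1: crossing 1x2. Involves strand 2? yes. Count so far: 1
Gen 2: crossing 2x1. Involves strand 2? yes. Count so far: 2
Gen 3: crossing 2x3. Involves strand 2? yes. Count so far: 3
Gen 4: crossing 3x2. Involves strand 2? yes. Count so far: 4
Gen 5: crossing 1x2. Involves strand 2? yes. Count so far: 5
Gen 6: crossing 2x1. Involves strand 2? yes. Count so far: 6
Gen 7: crossing 2x3. Involves strand 2? yes. Count so far: 7
Gen 8: crossing 1x3. Involves strand 2? no. Count so far: 7
Gen 9: crossing 1x2. Involves strand 2? yes. Count so far: 8
Gen 10: crossing 2x1. Involves strand 2? yes. Count so far: 9

Answer: 9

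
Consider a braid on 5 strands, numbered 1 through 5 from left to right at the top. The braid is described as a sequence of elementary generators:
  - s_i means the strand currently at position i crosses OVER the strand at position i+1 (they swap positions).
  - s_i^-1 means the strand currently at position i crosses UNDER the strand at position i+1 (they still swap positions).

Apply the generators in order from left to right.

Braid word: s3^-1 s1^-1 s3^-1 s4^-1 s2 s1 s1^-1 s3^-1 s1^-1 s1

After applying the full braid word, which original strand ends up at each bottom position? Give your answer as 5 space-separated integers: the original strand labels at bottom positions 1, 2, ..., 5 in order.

Answer: 2 3 5 1 4

Derivation:
Gen 1 (s3^-1): strand 3 crosses under strand 4. Perm now: [1 2 4 3 5]
Gen 2 (s1^-1): strand 1 crosses under strand 2. Perm now: [2 1 4 3 5]
Gen 3 (s3^-1): strand 4 crosses under strand 3. Perm now: [2 1 3 4 5]
Gen 4 (s4^-1): strand 4 crosses under strand 5. Perm now: [2 1 3 5 4]
Gen 5 (s2): strand 1 crosses over strand 3. Perm now: [2 3 1 5 4]
Gen 6 (s1): strand 2 crosses over strand 3. Perm now: [3 2 1 5 4]
Gen 7 (s1^-1): strand 3 crosses under strand 2. Perm now: [2 3 1 5 4]
Gen 8 (s3^-1): strand 1 crosses under strand 5. Perm now: [2 3 5 1 4]
Gen 9 (s1^-1): strand 2 crosses under strand 3. Perm now: [3 2 5 1 4]
Gen 10 (s1): strand 3 crosses over strand 2. Perm now: [2 3 5 1 4]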